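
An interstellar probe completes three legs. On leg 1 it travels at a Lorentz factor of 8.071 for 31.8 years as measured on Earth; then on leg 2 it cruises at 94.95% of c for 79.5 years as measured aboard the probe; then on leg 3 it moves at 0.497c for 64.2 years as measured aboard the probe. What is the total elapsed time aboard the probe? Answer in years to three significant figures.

τ = 148 years

Leg 1: γ = 8.071; τ_1 = 31.8/8.071 = 3.940 years.
Leg 2: 79.5 years is already measured aboard the probe.
Leg 3: 64.2 years is already measured aboard the probe.
Total: 3.940 + 79.50 + 64.20 years.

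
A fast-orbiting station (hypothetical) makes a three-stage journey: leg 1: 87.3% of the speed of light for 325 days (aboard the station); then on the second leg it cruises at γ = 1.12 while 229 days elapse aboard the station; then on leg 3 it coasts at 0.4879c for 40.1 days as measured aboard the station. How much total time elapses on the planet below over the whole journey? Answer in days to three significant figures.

Δt = 969 days

Leg 1: β = 0.873; γ = 1/√(1 − 0.873²) = 1/√0.2379 = 2.050; Δt_1 = 2.050 × 325 = 666.4 days.
Leg 2: γ = 1.12; Δt_2 = 1.120 × 229 = 256.5 days.
Leg 3: γ = 1/√(1 − 0.4879²) = 1/√0.7620 = 1.146; Δt_3 = 1.146 × 40.1 = 45.94 days.
Total: 666.4 + 256.5 + 45.94 days.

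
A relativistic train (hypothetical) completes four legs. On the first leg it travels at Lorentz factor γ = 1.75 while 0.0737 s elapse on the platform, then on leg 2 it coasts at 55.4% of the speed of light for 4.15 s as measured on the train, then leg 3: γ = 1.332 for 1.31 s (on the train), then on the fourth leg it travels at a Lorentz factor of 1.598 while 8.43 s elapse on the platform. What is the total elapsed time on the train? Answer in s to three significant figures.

τ = 10.8 s

Leg 1: γ = 1.75; τ_1 = 0.0737/1.750 = 0.04211 s.
Leg 2: 4.15 s is already measured on the train.
Leg 3: 1.31 s is already measured on the train.
Leg 4: γ = 1.598; τ_4 = 8.43/1.598 = 5.275 s.
Total: 0.04211 + 4.150 + 1.310 + 5.275 s.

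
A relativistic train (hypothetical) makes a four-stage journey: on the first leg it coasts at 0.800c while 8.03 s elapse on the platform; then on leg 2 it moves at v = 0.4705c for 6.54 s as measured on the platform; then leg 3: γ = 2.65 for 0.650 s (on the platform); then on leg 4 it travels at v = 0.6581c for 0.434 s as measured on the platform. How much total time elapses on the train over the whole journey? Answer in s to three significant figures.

τ = 11.2 s

Leg 1: γ = 1/√(1 − 0.800²) = 5/3 ≈ 1.667; τ_1 = 8.03/1.667 = 4.818 s.
Leg 2: γ = 1/√(1 − 0.4705²) = 1/√0.7786 = 1.133; τ_2 = 6.54/1.133 = 5.771 s.
Leg 3: γ = 2.65; τ_3 = 0.650/2.650 = 0.2453 s.
Leg 4: γ = 1/√(1 − 0.6581²) = 1/√0.5669 = 1.328; τ_4 = 0.434/1.328 = 0.3268 s.
Total: 4.818 + 5.771 + 0.2453 + 0.3268 s.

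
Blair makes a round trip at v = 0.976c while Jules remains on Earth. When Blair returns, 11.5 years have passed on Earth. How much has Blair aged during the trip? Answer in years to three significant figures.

τ = 2.50 years

γ = 1/√(1 − 0.976²) = 1/√0.04742 = 4.592
Blair's clock measures proper time along the trip: τ = Δt/γ = 11.5/4.592 years.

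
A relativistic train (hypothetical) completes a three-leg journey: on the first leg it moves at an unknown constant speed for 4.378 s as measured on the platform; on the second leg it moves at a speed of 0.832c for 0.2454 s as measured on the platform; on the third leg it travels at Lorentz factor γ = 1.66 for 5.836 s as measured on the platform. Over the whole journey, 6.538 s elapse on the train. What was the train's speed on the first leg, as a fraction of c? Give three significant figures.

β = 0.752

Leg 1: speed unknown; τ_1 = 4.378/γ_1.
Leg 2: γ = 1/√(1 − 0.832²) = 1/√0.3078 = 1.803; τ_2 = 0.2454/1.803 = 0.1361 s.
Leg 3: γ = 1.66; τ_3 = 5.836/1.660 = 3.516 s.
Total proper time: τ_1 + 0.1361 + 3.516 = 6.538, so τ_1 = 6.538 − 3.652 = 2.886 s.
γ_1 = 4.378/2.886 = 1.517; β = √(1 − 1/γ²) = √0.5654.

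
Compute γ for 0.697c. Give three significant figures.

γ = 1.39

γ = 1/√(1 − 0.697²) = 1/√0.5142 = 1.395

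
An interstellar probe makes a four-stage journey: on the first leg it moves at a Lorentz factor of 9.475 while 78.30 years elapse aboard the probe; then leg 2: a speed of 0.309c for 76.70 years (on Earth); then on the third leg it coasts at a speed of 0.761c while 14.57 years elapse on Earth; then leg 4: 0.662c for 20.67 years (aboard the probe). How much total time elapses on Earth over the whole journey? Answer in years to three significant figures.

Δt = 861 years

Leg 1: γ = 9.475; Δt_1 = 9.475 × 78.30 = 741.9 years.
Leg 2: 76.70 years is already measured on Earth.
Leg 3: 14.57 years is already measured on Earth.
Leg 4: γ = 1/√(1 − 0.662²) = 1/√0.5618 = 1.334; Δt_4 = 1.334 × 20.67 = 27.58 years.
Total: 741.9 + 76.70 + 14.57 + 27.58 years.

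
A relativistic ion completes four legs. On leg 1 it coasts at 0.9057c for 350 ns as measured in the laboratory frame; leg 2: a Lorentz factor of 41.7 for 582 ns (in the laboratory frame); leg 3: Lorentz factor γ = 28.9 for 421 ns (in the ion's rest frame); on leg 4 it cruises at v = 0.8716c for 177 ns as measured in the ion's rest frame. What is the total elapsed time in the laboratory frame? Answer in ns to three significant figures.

Leg 1: 350 ns is already measured in the laboratory frame.
Leg 2: 582 ns is already measured in the laboratory frame.
Leg 3: γ = 28.9; Δt_3 = 28.90 × 421 = 1.217×10⁴ ns.
Leg 4: γ = 1/√(1 − 0.8716²) = 1/√0.2403 = 2.040; Δt_4 = 2.040 × 177 = 361.1 ns.
Total: 350.0 + 582.0 + 1.217×10⁴ + 361.1 ns.

Δt = 1.35×10⁴ ns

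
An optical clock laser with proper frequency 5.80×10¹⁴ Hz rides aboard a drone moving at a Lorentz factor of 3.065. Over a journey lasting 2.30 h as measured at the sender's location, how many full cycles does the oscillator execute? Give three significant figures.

γ = 3.065
The oscillator's own cycle count is N = f × τ where τ is the proper time aboard the drone. τ = Δt/γ = 2.30/3.065 = 0.7504 h = 2.701×10³ s.
N = 5.80×10¹⁴ × 2.701×10³ = 1.567×10¹⁸.

N = 1.57×10¹⁸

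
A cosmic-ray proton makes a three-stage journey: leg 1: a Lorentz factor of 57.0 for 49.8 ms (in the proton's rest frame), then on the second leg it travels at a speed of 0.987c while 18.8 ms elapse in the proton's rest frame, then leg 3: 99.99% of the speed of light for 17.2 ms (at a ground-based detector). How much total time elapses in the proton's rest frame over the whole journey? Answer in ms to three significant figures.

τ = 68.8 ms

Leg 1: 49.8 ms is already measured in the proton's rest frame.
Leg 2: 18.8 ms is already measured in the proton's rest frame.
Leg 3: β = 0.9999; γ = 1/√(1 − 0.9999²) = 1/√2.000×10⁻⁴ = 70.71; τ_3 = 17.2/70.71 = 0.2432 ms.
Total: 49.80 + 18.80 + 0.2432 ms.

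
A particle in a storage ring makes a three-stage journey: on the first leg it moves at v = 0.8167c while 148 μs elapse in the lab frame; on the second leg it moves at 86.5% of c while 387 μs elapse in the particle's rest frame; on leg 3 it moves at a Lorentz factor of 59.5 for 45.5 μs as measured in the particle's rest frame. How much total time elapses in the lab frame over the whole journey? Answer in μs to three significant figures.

Leg 1: 148 μs is already measured in the lab frame.
Leg 2: β = 0.865; γ = 1/√(1 − 0.865²) = 1/√0.2518 = 1.993; Δt_2 = 1.993 × 387 = 771.3 μs.
Leg 3: γ = 59.5; Δt_3 = 59.50 × 45.5 = 2707 μs.
Total: 148.0 + 771.3 + 2707 μs.

Δt = 3630 μs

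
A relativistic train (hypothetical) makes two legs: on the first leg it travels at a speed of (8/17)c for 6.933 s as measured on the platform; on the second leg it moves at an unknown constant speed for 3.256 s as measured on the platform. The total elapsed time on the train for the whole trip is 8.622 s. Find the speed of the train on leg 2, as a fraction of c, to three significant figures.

Leg 1: γ = 1/√(1 − (8/17)²) = 17/15 ≈ 1.133; τ_1 = 6.933/1.133 = 6.117 s.
Leg 2: speed unknown; τ_2 = 3.256/γ_2.
Total proper time: 6.117 + τ_2 = 8.622, so τ_2 = 8.622 − 6.117 = 2.505 s.
γ_2 = 3.256/2.505 = 1.300; β = √(1 − 1/γ²) = √0.4083.

β = 0.639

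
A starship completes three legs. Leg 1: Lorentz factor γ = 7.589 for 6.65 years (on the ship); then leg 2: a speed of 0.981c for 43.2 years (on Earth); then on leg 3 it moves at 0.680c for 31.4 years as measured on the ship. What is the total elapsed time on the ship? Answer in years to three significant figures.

τ = 46.4 years

Leg 1: 6.65 years is already measured on the ship.
Leg 2: γ = 1/√(1 − 0.981²) = 1/√0.03764 = 5.154; τ_2 = 43.2/5.154 = 8.381 years.
Leg 3: 31.4 years is already measured on the ship.
Total: 6.650 + 8.381 + 31.40 years.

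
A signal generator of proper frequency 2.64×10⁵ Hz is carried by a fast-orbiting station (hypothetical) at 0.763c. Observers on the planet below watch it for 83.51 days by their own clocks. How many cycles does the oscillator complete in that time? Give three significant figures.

N = 1.23×10¹²

γ = 1/√(1 − 0.763²) = 1/√0.4178 = 1.547
During 83.51 days of lab time, the oscillator's proper time advances by τ = Δt/γ = 83.51/1.547 = 53.98 days = 4.664×10⁶ s.
N = f × τ = 2.64×10⁵ × 4.664×10⁶ = 1.231×10¹².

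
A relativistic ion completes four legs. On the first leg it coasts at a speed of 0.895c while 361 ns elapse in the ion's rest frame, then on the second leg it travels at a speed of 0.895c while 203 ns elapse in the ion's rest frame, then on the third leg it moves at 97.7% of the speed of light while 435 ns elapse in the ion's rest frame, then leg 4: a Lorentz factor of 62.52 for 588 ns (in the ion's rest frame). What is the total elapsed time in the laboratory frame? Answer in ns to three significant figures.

Δt = 4.01×10⁴ ns

Leg 1: γ = 1/√(1 − 0.895²) = 1/√0.1990 = 2.242; Δt_1 = 2.242 × 361 = 809.3 ns.
Leg 2: γ = 1/√(1 − 0.895²) = 1/√0.1990 = 2.242; Δt_2 = 2.242 × 203 = 455.1 ns.
Leg 3: β = 0.977; γ = 1/√(1 − 0.977²) = 1/√0.04547 = 4.690; Δt_3 = 4.690 × 435 = 2040 ns.
Leg 4: γ = 62.52; Δt_4 = 62.52 × 588 = 3.676×10⁴ ns.
Total: 809.3 + 455.1 + 2040 + 3.676×10⁴ ns.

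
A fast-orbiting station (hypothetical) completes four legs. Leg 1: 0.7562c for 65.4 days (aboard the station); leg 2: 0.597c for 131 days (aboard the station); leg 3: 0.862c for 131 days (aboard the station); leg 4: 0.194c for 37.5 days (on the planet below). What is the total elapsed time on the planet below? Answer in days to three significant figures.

Δt = 559 days

Leg 1: γ = 1/√(1 − 0.7562²) = 1/√0.4282 = 1.528; Δt_1 = 1.528 × 65.4 = 99.95 days.
Leg 2: γ = 1/√(1 − 0.597²) = 1/√0.6436 = 1.247; Δt_2 = 1.247 × 131 = 163.3 days.
Leg 3: γ = 1/√(1 − 0.862²) = 1/√0.2570 = 1.973; Δt_3 = 1.973 × 131 = 258.4 days.
Leg 4: 37.5 days is already measured on the planet below.
Total: 99.95 + 163.3 + 258.4 + 37.50 days.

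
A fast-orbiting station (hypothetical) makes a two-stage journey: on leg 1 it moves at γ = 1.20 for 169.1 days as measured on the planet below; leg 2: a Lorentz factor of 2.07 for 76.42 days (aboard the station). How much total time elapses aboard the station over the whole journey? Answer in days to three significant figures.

Leg 1: γ = 1.20; τ_1 = 169.1/1.200 = 140.9 days.
Leg 2: 76.42 days is already measured aboard the station.
Total: 140.9 + 76.42 days.

τ = 217 days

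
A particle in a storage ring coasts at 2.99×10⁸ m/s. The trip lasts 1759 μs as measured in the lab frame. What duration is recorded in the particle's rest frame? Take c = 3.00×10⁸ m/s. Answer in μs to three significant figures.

τ = 144 μs

β = 2.99×10⁸/3.00×10⁸ = 0.9967; γ = 1/√(1 − 0.9967²) = 12.26
The interval measured in the lab frame is the dilated one; the clock in the particle's rest frame measures the proper time τ = Δt/γ = 1759/12.26 μs.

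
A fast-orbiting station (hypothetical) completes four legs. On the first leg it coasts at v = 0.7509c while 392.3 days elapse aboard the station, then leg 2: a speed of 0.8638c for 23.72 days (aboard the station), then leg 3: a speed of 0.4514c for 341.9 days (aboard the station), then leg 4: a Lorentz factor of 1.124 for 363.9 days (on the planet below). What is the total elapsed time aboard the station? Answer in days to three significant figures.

Leg 1: 392.3 days is already measured aboard the station.
Leg 2: 23.72 days is already measured aboard the station.
Leg 3: 341.9 days is already measured aboard the station.
Leg 4: γ = 1.124; τ_4 = 363.9/1.124 = 323.8 days.
Total: 392.3 + 23.72 + 341.9 + 323.8 days.

τ = 1080 days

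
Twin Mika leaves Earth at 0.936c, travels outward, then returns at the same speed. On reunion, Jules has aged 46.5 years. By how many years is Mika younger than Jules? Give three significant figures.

Δt − τ = 30.1 years

γ = 1/√(1 − 0.936²) = 1/√0.1239 = 2.841
Mika's elapsed proper time: τ = 46.5/2.841 = 16.37 years.
Age gap = Δt − τ = 46.5 − 16.37 years.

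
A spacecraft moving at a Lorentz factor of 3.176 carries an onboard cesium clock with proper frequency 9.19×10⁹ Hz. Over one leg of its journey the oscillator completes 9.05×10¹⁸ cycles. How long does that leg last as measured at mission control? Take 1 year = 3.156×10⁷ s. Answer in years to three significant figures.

Δt = 99.1 years

γ = 3.176
Proper time for N cycles: τ = N/f = 9.05×10¹⁸/(9.19×10⁹) = 9.848×10⁸ s = 31.20 years.
Lab-frame duration Δt = γτ = 3.176 × 31.20 = 99.10 years.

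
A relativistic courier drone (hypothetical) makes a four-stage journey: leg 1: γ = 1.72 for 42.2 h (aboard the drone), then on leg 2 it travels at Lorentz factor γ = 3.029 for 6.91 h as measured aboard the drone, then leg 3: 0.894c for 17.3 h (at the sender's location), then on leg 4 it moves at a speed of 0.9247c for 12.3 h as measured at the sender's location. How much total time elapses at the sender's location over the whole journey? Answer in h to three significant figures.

Δt = 123 h

Leg 1: γ = 1.72; Δt_1 = 1.720 × 42.2 = 72.58 h.
Leg 2: γ = 3.029; Δt_2 = 3.029 × 6.91 = 20.93 h.
Leg 3: 17.3 h is already measured at the sender's location.
Leg 4: 12.3 h is already measured at the sender's location.
Total: 72.58 + 20.93 + 17.30 + 12.30 h.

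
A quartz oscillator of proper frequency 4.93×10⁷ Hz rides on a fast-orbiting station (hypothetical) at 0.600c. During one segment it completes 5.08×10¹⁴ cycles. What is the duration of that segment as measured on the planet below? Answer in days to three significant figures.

γ = 1/√(1 − 0.600²) = 5/4 = 1.250
Proper time for N cycles: τ = N/f = 5.08×10¹⁴/(4.93×10⁷) = 1.030×10⁷ s = 119.3 days.
Lab-frame duration Δt = γτ = 1.250 × 119.3 = 149.1 days.

Δt = 149 days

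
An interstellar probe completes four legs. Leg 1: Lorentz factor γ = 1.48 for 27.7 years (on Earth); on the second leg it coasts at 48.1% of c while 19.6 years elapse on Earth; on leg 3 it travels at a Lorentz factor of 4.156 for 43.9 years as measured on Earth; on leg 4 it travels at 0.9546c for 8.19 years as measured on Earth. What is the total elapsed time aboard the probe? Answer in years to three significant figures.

Leg 1: γ = 1.48; τ_1 = 27.7/1.480 = 18.72 years.
Leg 2: β = 0.481; γ = 1/√(1 − 0.481²) = 1/√0.7686 = 1.141; τ_2 = 19.6/1.141 = 17.18 years.
Leg 3: γ = 4.156; τ_3 = 43.9/4.156 = 10.56 years.
Leg 4: γ = 1/√(1 − 0.9546²) = 1/√0.08874 = 3.357; τ_4 = 8.19/3.357 = 2.440 years.
Total: 18.72 + 17.18 + 10.56 + 2.440 years.

τ = 48.9 years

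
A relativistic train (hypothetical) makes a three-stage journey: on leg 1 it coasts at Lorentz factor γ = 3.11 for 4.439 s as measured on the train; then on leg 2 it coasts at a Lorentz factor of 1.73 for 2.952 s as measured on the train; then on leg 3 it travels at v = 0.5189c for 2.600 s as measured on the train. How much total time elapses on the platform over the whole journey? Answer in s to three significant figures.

Δt = 22.0 s

Leg 1: γ = 3.11; Δt_1 = 3.110 × 4.439 = 13.81 s.
Leg 2: γ = 1.73; Δt_2 = 1.730 × 2.952 = 5.107 s.
Leg 3: γ = 1/√(1 − 0.5189²) = 1/√0.7307 = 1.170; Δt_3 = 1.170 × 2.600 = 3.042 s.
Total: 13.81 + 5.107 + 3.042 s.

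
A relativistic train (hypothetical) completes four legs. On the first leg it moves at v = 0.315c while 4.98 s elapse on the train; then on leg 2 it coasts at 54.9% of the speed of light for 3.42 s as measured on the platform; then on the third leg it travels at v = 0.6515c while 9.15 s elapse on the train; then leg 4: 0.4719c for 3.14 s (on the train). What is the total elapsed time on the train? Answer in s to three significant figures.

τ = 20.1 s

Leg 1: 4.98 s is already measured on the train.
Leg 2: β = 0.549; γ = 1/√(1 − 0.549²) = 1/√0.6986 = 1.196; τ_2 = 3.42/1.196 = 2.859 s.
Leg 3: 9.15 s is already measured on the train.
Leg 4: 3.14 s is already measured on the train.
Total: 4.980 + 2.859 + 9.150 + 3.140 s.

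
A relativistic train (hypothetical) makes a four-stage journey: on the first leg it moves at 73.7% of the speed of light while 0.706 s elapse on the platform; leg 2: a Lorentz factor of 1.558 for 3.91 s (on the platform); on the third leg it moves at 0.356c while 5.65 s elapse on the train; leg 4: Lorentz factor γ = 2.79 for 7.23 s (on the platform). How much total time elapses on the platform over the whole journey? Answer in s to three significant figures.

Leg 1: 0.706 s is already measured on the platform.
Leg 2: 3.91 s is already measured on the platform.
Leg 3: γ = 1/√(1 − 0.356²) = 1/√0.8733 = 1.070; Δt_3 = 1.070 × 5.65 = 6.046 s.
Leg 4: 7.23 s is already measured on the platform.
Total: 0.7060 + 3.910 + 6.046 + 7.230 s.

Δt = 17.9 s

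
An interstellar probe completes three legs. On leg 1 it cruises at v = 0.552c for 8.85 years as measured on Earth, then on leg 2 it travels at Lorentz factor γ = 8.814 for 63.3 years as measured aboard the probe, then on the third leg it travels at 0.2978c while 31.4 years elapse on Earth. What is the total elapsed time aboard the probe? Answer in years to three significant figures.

Leg 1: γ = 1/√(1 − 0.552²) = 1/√0.6953 = 1.199; τ_1 = 8.85/1.199 = 7.380 years.
Leg 2: 63.3 years is already measured aboard the probe.
Leg 3: γ = 1/√(1 − 0.2978²) = 1/√0.9113 = 1.048; τ_3 = 31.4/1.048 = 29.98 years.
Total: 7.380 + 63.30 + 29.98 years.

τ = 101 years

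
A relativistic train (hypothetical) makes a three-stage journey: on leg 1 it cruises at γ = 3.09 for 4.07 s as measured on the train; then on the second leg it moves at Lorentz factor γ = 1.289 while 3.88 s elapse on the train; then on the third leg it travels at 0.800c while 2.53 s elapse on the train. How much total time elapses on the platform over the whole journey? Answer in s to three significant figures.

Leg 1: γ = 3.09; Δt_1 = 3.090 × 4.07 = 12.58 s.
Leg 2: γ = 1.289; Δt_2 = 1.289 × 3.88 = 5.001 s.
Leg 3: γ = 1/√(1 − 0.800²) = 5/3 ≈ 1.667; Δt_3 = 1.667 × 2.53 = 4.217 s.
Total: 12.58 + 5.001 + 4.217 s.

Δt = 21.8 s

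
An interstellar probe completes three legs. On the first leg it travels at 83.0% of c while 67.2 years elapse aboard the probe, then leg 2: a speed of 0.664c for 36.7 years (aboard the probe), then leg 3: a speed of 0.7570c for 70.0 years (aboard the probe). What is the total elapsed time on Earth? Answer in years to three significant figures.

Leg 1: β = 0.830; γ = 1/√(1 − 0.830²) = 1/√0.3111 = 1.793; Δt_1 = 1.793 × 67.2 = 120.5 years.
Leg 2: γ = 1/√(1 − 0.664²) = 1/√0.5591 = 1.337; Δt_2 = 1.337 × 36.7 = 49.08 years.
Leg 3: γ = 1/√(1 − 0.7570²) = 1/√0.4270 = 1.530; Δt_3 = 1.530 × 70.0 = 107.1 years.
Total: 120.5 + 49.08 + 107.1 years.

Δt = 277 years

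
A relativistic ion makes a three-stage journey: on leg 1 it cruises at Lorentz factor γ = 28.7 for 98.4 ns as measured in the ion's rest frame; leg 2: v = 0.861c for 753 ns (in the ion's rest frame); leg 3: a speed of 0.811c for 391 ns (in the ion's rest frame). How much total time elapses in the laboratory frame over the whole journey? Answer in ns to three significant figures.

Δt = 4970 ns

Leg 1: γ = 28.7; Δt_1 = 28.70 × 98.4 = 2824 ns.
Leg 2: γ = 1/√(1 − 0.861²) = 1/√0.2587 = 1.966; Δt_2 = 1.966 × 753 = 1481 ns.
Leg 3: γ = 1/√(1 − 0.811²) = 1/√0.3423 = 1.709; Δt_3 = 1.709 × 391 = 668.3 ns.
Total: 2824 + 1481 + 668.3 ns.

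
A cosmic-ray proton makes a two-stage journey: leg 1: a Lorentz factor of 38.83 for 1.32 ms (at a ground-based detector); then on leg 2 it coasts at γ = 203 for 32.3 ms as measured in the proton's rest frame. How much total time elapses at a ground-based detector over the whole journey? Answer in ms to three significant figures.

Δt = 6560 ms

Leg 1: 1.32 ms is already measured at a ground-based detector.
Leg 2: γ = 203; Δt_2 = 203.0 × 32.3 = 6557 ms.
Total: 1.320 + 6557 ms.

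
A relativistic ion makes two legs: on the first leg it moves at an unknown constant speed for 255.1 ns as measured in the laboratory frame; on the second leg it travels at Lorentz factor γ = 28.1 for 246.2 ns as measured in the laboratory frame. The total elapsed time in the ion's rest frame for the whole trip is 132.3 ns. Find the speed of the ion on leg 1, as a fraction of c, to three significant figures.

Leg 1: speed unknown; τ_1 = 255.1/γ_1.
Leg 2: γ = 28.1; τ_2 = 246.2/28.10 = 8.762 ns.
Total proper time: τ_1 + 8.762 = 132.3, so τ_1 = 132.3 − 8.762 = 123.5 ns.
γ_1 = 255.1/123.5 = 2.065; β = √(1 − 1/γ²) = √0.7655.

β = 0.875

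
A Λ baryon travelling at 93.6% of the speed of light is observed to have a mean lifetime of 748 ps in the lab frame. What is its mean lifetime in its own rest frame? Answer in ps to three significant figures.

β = 0.936; γ = 1/√(1 − 0.936²) = 1/√0.1239 = 2.841
The lab-frame lifetime is the dilated interval; the proper lifetime is τ₀ = Δt/γ = 748/2.841 ps.

τ₀ = 263 ps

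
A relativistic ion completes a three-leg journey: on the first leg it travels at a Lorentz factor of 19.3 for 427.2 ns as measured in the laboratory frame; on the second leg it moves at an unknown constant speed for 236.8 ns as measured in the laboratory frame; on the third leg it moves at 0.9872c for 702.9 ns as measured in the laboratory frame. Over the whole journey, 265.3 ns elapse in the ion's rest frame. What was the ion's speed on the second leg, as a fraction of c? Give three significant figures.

Leg 1: γ = 19.3; τ_1 = 427.2/19.30 = 22.13 ns.
Leg 2: speed unknown; τ_2 = 236.8/γ_2.
Leg 3: γ = 1/√(1 − 0.9872²) = 1/√0.02544 = 6.270; τ_3 = 702.9/6.270 = 112.1 ns.
Total proper time: 22.13 + τ_2 + 112.1 = 265.3, so τ_2 = 265.3 − 134.2 = 131.1 ns.
γ_2 = 236.8/131.1 = 1.807; β = √(1 − 1/γ²) = √0.6937.

β = 0.833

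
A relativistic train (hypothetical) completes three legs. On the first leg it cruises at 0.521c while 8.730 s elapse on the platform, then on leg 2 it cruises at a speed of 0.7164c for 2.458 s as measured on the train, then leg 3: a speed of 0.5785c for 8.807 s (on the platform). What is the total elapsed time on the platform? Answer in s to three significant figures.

Leg 1: 8.730 s is already measured on the platform.
Leg 2: γ = 1/√(1 − 0.7164²) = 1/√0.4868 = 1.433; Δt_2 = 1.433 × 2.458 = 3.523 s.
Leg 3: 8.807 s is already measured on the platform.
Total: 8.730 + 3.523 + 8.807 s.

Δt = 21.1 s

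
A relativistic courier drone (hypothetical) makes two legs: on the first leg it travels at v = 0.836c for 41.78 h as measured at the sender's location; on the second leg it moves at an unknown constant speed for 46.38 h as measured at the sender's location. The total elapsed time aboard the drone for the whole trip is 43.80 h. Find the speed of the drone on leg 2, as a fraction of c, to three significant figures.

β = 0.893

Leg 1: γ = 1/√(1 − 0.836²) = 1/√0.3011 = 1.822; τ_1 = 41.78/1.822 = 22.93 h.
Leg 2: speed unknown; τ_2 = 46.38/γ_2.
Total proper time: 22.93 + τ_2 = 43.80, so τ_2 = 43.80 − 22.93 = 20.87 h.
γ_2 = 46.38/20.87 = 2.222; β = √(1 − 1/γ²) = √0.7974.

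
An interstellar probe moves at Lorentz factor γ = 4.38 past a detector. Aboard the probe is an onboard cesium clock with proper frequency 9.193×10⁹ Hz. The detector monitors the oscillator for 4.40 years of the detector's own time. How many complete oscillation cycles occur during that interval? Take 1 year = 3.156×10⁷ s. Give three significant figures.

γ = 4.38
During 4.40 years of lab time, the oscillator's proper time advances by τ = Δt/γ = 4.40/4.380 = 1.005 years = 3.170×10⁷ s.
N = f × τ = 9.193×10⁹ × 3.170×10⁷ = 2.915×10¹⁷.

N = 2.91×10¹⁷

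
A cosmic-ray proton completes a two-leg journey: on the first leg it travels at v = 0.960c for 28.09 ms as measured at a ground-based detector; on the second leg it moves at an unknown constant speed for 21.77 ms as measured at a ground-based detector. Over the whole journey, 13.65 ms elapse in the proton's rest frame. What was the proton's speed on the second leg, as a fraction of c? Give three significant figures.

Leg 1: γ = 1/√(1 − 0.960²) = 1/√0.07840 = 3.571; τ_1 = 28.09/3.571 = 7.865 ms.
Leg 2: speed unknown; τ_2 = 21.77/γ_2.
Total proper time: 7.865 + τ_2 = 13.65, so τ_2 = 13.65 − 7.865 = 5.785 ms.
γ_2 = 21.77/5.785 = 3.763; β = √(1 − 1/γ²) = √0.9294.

β = 0.964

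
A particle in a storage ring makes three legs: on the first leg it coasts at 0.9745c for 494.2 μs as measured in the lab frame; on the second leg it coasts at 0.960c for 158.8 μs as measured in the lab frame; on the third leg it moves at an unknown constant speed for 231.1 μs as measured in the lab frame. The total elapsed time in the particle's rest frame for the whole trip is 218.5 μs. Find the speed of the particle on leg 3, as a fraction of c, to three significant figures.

β = 0.962

Leg 1: γ = 1/√(1 − 0.9745²) = 1/√0.05035 = 4.457; τ_1 = 494.2/4.457 = 110.9 μs.
Leg 2: γ = 1/√(1 − 0.960²) = 25/7 ≈ 3.571; τ_2 = 158.8/3.571 = 44.46 μs.
Leg 3: speed unknown; τ_3 = 231.1/γ_3.
Total proper time: 110.9 + 44.46 + τ_3 = 218.5, so τ_3 = 218.5 − 155.4 = 63.14 μs.
γ_3 = 231.1/63.14 = 3.660; β = √(1 − 1/γ²) = √0.9253.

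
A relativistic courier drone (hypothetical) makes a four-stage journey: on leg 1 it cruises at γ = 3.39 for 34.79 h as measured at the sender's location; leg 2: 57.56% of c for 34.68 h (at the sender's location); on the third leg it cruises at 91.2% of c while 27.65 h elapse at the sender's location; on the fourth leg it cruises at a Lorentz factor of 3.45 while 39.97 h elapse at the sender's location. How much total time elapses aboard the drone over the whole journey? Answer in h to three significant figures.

τ = 61.5 h

Leg 1: γ = 3.39; τ_1 = 34.79/3.390 = 10.26 h.
Leg 2: β = 0.5756; γ = 1/√(1 − 0.5756²) = 1/√0.6687 = 1.223; τ_2 = 34.68/1.223 = 28.36 h.
Leg 3: β = 0.912; γ = 1/√(1 − 0.912²) = 1/√0.1683 = 2.438; τ_3 = 27.65/2.438 = 11.34 h.
Leg 4: γ = 3.45; τ_4 = 39.97/3.450 = 11.59 h.
Total: 10.26 + 28.36 + 11.34 + 11.59 h.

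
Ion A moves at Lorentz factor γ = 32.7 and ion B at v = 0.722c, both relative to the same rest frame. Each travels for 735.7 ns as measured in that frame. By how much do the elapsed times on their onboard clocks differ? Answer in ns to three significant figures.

A: γ = 32.7; τ_A = 735.7/32.70 = 22.50 ns.
B: γ = 1/√(1 − 0.722²) = 1/√0.4787 = 1.445; τ_B = 735.7/1.445 = 509.0 ns.

|τ_A − τ_B| = 487 ns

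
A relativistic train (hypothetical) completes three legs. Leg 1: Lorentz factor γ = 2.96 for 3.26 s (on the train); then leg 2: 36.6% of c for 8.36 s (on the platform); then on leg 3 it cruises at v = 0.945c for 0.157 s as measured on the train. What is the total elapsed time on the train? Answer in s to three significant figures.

τ = 11.2 s

Leg 1: 3.26 s is already measured on the train.
Leg 2: β = 0.366; γ = 1/√(1 − 0.366²) = 1/√0.8660 = 1.075; τ_2 = 8.36/1.075 = 7.780 s.
Leg 3: 0.157 s is already measured on the train.
Total: 3.260 + 7.780 + 0.1570 s.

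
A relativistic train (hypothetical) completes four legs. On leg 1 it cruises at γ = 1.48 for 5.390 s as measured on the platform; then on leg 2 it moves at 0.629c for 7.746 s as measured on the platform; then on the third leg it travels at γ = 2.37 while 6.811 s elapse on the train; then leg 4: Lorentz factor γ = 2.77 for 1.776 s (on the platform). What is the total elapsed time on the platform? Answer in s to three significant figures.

Leg 1: 5.390 s is already measured on the platform.
Leg 2: 7.746 s is already measured on the platform.
Leg 3: γ = 2.37; Δt_3 = 2.370 × 6.811 = 16.14 s.
Leg 4: 1.776 s is already measured on the platform.
Total: 5.390 + 7.746 + 16.14 + 1.776 s.

Δt = 31.1 s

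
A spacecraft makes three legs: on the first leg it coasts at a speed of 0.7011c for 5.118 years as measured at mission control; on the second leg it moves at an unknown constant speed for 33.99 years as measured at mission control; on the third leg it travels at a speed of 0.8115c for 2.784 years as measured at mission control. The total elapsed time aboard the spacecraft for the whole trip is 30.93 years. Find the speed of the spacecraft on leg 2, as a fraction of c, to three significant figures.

β = 0.656

Leg 1: γ = 1/√(1 − 0.7011²) = 1/√0.5085 = 1.402; τ_1 = 5.118/1.402 = 3.649 years.
Leg 2: speed unknown; τ_2 = 33.99/γ_2.
Leg 3: γ = 1/√(1 − 0.8115²) = 1/√0.3415 = 1.711; τ_3 = 2.784/1.711 = 1.627 years.
Total proper time: 3.649 + τ_2 + 1.627 = 30.93, so τ_2 = 30.93 − 5.276 = 25.65 years.
γ_2 = 33.99/25.65 = 1.325; β = √(1 − 1/γ²) = √0.4304.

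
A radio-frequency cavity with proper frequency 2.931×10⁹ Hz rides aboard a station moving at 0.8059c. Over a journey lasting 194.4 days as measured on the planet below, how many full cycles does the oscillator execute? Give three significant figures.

N = 2.91×10¹⁶

γ = 1/√(1 − 0.8059²) = 1/√0.3505 = 1.689
The oscillator's own cycle count is N = f × τ where τ is the proper time aboard the station. τ = Δt/γ = 194.4/1.689 = 115.1 days = 9.944×10⁶ s.
N = 2.931×10⁹ × 9.944×10⁶ = 2.915×10¹⁶.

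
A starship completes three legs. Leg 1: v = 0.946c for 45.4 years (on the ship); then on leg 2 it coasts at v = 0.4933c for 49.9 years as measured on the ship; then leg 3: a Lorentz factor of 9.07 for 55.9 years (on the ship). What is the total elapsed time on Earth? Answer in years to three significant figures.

Leg 1: γ = 1/√(1 − 0.946²) = 1/√0.1051 = 3.085; Δt_1 = 3.085 × 45.4 = 140.1 years.
Leg 2: γ = 1/√(1 − 0.4933²) = 1/√0.7567 = 1.150; Δt_2 = 1.150 × 49.9 = 57.37 years.
Leg 3: γ = 9.07; Δt_3 = 9.070 × 55.9 = 507.0 years.
Total: 140.1 + 57.37 + 507.0 years.

Δt = 704 years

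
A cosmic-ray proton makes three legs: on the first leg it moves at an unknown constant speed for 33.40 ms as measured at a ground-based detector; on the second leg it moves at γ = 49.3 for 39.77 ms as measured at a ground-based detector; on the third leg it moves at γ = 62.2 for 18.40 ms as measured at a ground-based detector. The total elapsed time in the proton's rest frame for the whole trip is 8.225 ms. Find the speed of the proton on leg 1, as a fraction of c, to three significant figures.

β = 0.977

Leg 1: speed unknown; τ_1 = 33.40/γ_1.
Leg 2: γ = 49.3; τ_2 = 39.77/49.30 = 0.8067 ms.
Leg 3: γ = 62.2; τ_3 = 18.40/62.20 = 0.2958 ms.
Total proper time: τ_1 + 0.8067 + 0.2958 = 8.225, so τ_1 = 8.225 − 1.103 = 7.122 ms.
γ_1 = 33.40/7.122 = 4.689; β = √(1 − 1/γ²) = √0.9545.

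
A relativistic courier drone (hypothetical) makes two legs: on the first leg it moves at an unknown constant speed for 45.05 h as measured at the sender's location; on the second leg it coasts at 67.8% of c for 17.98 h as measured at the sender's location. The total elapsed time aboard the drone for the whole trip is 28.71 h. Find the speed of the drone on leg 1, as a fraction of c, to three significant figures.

Leg 1: speed unknown; τ_1 = 45.05/γ_1.
Leg 2: β = 0.678; γ = 1/√(1 − 0.678²) = 1/√0.5403 = 1.360; τ_2 = 17.98/1.360 = 13.22 h.
Total proper time: τ_1 + 13.22 = 28.71, so τ_1 = 28.71 − 13.22 = 15.49 h.
γ_1 = 45.05/15.49 = 2.908; β = √(1 − 1/γ²) = √0.8817.

β = 0.939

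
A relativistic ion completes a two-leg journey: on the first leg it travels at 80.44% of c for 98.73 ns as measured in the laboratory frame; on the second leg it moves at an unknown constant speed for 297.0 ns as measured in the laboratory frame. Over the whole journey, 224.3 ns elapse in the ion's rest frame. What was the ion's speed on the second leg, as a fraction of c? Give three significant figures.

Leg 1: β = 0.8044; γ = 1/√(1 − 0.8044²) = 1/√0.3529 = 1.683; τ_1 = 98.73/1.683 = 58.65 ns.
Leg 2: speed unknown; τ_2 = 297.0/γ_2.
Total proper time: 58.65 + τ_2 = 224.3, so τ_2 = 224.3 − 58.65 = 165.6 ns.
γ_2 = 297.0/165.6 = 1.793; β = √(1 − 1/γ²) = √0.6889.

β = 0.830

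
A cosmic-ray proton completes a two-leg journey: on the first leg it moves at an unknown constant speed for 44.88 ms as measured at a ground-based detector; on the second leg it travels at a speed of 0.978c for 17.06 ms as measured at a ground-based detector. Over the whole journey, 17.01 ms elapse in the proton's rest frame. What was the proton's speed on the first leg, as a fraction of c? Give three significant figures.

β = 0.954

Leg 1: speed unknown; τ_1 = 44.88/γ_1.
Leg 2: γ = 1/√(1 − 0.978²) = 1/√0.04352 = 4.794; τ_2 = 17.06/4.794 = 3.559 ms.
Total proper time: τ_1 + 3.559 = 17.01, so τ_1 = 17.01 − 3.559 = 13.45 ms.
γ_1 = 44.88/13.45 = 3.337; β = √(1 − 1/γ²) = √0.9102.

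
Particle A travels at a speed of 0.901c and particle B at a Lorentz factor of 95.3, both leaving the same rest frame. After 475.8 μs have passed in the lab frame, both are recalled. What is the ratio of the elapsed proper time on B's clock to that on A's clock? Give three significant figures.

A: γ = 1/√(1 − 0.901²) = 1/√0.1882 = 2.305. B: γ = 95.3.
τ_A/τ_B = γ_B/γ_A = 95.30/2.305 = 41.34, so τ_B/τ_A = 0.02419.

τ_B/τ_A = 0.0242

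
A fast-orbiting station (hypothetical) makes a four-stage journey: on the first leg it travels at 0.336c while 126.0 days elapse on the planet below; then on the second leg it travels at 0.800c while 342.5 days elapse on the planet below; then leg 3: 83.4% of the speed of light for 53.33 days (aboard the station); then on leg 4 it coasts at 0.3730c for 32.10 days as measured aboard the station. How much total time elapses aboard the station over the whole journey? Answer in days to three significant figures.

τ = 410 days

Leg 1: γ = 1/√(1 − 0.336²) = 1/√0.8871 = 1.062; τ_1 = 126.0/1.062 = 118.7 days.
Leg 2: γ = 1/√(1 − 0.800²) = 5/3 ≈ 1.667; τ_2 = 342.5/1.667 = 205.5 days.
Leg 3: 53.33 days is already measured aboard the station.
Leg 4: 32.10 days is already measured aboard the station.
Total: 118.7 + 205.5 + 53.33 + 32.10 days.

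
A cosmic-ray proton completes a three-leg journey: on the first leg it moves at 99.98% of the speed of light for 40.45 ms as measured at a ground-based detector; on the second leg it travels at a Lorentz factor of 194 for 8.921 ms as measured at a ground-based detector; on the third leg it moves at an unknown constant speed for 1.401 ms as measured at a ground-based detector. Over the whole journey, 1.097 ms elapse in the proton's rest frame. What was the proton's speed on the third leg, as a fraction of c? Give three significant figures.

β = 0.985

Leg 1: β = 0.9998; γ = 1/√(1 − 0.9998²) = 1/√4.000×10⁻⁴ = 50.00; τ_1 = 40.45/50.00 = 0.8090 ms.
Leg 2: γ = 194; τ_2 = 8.921/194.0 = 0.04598 ms.
Leg 3: speed unknown; τ_3 = 1.401/γ_3.
Total proper time: 0.8090 + 0.04598 + τ_3 = 1.097, so τ_3 = 1.097 − 0.8549 = 0.2421 ms.
γ_3 = 1.401/0.2421 = 5.788; β = √(1 − 1/γ²) = √0.9701.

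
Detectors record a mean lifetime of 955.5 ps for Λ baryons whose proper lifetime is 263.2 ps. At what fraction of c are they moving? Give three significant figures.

γ = Δt/τ₀ = 955.5/263.2 = 3.630
β = √(1 − 1/γ²) = √(1 − 0.07588) = √0.9241

β = 0.961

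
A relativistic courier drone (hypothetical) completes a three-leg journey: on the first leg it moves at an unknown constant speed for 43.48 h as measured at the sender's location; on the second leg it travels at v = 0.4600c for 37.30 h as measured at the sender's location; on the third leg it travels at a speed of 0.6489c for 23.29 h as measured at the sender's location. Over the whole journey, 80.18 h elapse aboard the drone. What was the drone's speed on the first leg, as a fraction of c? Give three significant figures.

Leg 1: speed unknown; τ_1 = 43.48/γ_1.
Leg 2: γ = 1/√(1 − 0.4600²) = 1/√0.7884 = 1.126; τ_2 = 37.30/1.126 = 33.12 h.
Leg 3: γ = 1/√(1 − 0.6489²) = 1/√0.5789 = 1.314; τ_3 = 23.29/1.314 = 17.72 h.
Total proper time: τ_1 + 33.12 + 17.72 = 80.18, so τ_1 = 80.18 − 50.84 = 29.34 h.
γ_1 = 43.48/29.34 = 1.482; β = √(1 − 1/γ²) = √0.5447.

β = 0.738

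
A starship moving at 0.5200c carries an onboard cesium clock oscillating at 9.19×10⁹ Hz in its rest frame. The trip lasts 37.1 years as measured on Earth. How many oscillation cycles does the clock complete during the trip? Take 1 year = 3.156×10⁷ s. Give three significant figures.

N = 9.19×10¹⁸

γ = 1/√(1 − 0.5200²) = 1/√0.7296 = 1.171
The oscillator's own cycle count is N = f × τ where τ is the proper time on the ship. τ = Δt/γ = 37.1/1.171 = 31.69 years = 1.000×10⁹ s.
N = 9.19×10⁹ × 1.000×10⁹ = 9.191×10¹⁸.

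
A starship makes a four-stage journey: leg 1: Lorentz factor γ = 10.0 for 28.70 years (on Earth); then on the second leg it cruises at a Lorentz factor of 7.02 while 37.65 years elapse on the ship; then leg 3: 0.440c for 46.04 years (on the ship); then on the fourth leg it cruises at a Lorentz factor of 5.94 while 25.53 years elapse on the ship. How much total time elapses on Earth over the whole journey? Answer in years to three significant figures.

Δt = 496 years

Leg 1: 28.70 years is already measured on Earth.
Leg 2: γ = 7.02; Δt_2 = 7.020 × 37.65 = 264.3 years.
Leg 3: γ = 1/√(1 − 0.440²) = 1/√0.8064 = 1.114; Δt_3 = 1.114 × 46.04 = 51.27 years.
Leg 4: γ = 5.94; Δt_4 = 5.940 × 25.53 = 151.6 years.
Total: 28.70 + 264.3 + 51.27 + 151.6 years.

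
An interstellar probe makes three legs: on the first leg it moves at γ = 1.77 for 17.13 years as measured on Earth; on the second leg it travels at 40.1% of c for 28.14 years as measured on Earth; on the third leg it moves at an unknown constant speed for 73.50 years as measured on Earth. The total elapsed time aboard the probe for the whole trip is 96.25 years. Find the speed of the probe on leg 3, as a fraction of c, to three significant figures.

β = 0.562

Leg 1: γ = 1.77; τ_1 = 17.13/1.770 = 9.678 years.
Leg 2: β = 0.401; γ = 1/√(1 − 0.401²) = 1/√0.8392 = 1.092; τ_2 = 28.14/1.092 = 25.78 years.
Leg 3: speed unknown; τ_3 = 73.50/γ_3.
Total proper time: 9.678 + 25.78 + τ_3 = 96.25, so τ_3 = 96.25 − 35.46 = 60.79 years.
γ_3 = 73.50/60.79 = 1.209; β = √(1 − 1/γ²) = √0.3159.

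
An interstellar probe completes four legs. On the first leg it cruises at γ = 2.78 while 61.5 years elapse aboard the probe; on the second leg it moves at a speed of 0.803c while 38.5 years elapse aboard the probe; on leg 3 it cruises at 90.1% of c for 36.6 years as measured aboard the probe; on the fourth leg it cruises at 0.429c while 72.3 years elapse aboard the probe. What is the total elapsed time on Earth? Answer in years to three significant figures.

Leg 1: γ = 2.78; Δt_1 = 2.780 × 61.5 = 171.0 years.
Leg 2: γ = 1/√(1 − 0.803²) = 1/√0.3552 = 1.678; Δt_2 = 1.678 × 38.5 = 64.60 years.
Leg 3: β = 0.901; γ = 1/√(1 − 0.901²) = 1/√0.1882 = 2.305; Δt_3 = 2.305 × 36.6 = 84.37 years.
Leg 4: γ = 1/√(1 − 0.429²) = 1/√0.8160 = 1.107; Δt_4 = 1.107 × 72.3 = 80.04 years.
Total: 171.0 + 64.60 + 84.37 + 80.04 years.

Δt = 400 years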